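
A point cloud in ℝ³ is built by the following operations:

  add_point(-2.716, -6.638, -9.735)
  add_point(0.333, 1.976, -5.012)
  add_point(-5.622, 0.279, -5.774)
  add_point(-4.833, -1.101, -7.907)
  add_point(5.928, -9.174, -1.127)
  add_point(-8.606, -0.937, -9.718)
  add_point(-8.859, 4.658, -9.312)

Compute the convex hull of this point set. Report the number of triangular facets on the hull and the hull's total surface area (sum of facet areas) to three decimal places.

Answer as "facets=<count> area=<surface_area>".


facets=8 area=274.139

6 of the 7 inputs are extreme points: [0, 1, 2, 4, 5, 6].

Per-facet area ½‖(b−a)×(c−a)‖:
  f1: (p1, p0, p6) → 52.4890
  f2: (p1, p0, p4) → 59.9706
  f3: (p5, p0, p6) → 15.8402
  f4: (p5, p0, p4) → 39.2983
  f5: (p2, p5, p6) → 13.7784
  f6: (p2, p5, p4) → 34.0316
  f7: (p2, p1, p6) → 18.9074
  f8: (p2, p1, p4) → 39.8233
Σ area = 274.139

Euler: V−E+F = 6−12+8 = 2.


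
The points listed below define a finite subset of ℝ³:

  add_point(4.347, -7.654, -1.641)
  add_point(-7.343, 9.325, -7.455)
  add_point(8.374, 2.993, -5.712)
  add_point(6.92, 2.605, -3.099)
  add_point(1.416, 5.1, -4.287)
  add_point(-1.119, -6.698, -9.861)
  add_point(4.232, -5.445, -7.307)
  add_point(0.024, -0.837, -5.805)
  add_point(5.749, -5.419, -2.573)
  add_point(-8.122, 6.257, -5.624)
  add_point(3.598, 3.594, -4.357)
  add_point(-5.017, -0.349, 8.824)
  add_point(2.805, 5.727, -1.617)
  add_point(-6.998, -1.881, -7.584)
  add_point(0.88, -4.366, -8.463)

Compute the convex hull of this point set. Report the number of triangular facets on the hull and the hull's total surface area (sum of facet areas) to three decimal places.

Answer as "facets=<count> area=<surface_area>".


Extreme-point indices: [0, 1, 2, 3, 5, 6, 8, 9, 11, 12, 13] — 11 of 15 on the boundary.

Triangle areas on the boundary:
  f1: (p0, p11, p5) → 77.2487
  f2: (p1, p5, p2) → 111.0797
  f3: (p1, p11, p9) → 19.6283
  f4: (p13, p11, p9) → 66.8089
  f5: (p13, p11, p5) → 63.7325
  f6: (p13, p1, p9) → 11.5486
  f7: (p13, p1, p5) → 34.4373
  f8: (p6, p5, p2) → 22.2677
  f9: (p6, p0, p5) → 17.3709
  f10: (p12, p1, p2) → 40.2729
  f11: (p12, p1, p11) → 88.1158
  f12: (p8, p6, p2) → 22.6323
  f13: (p8, p6, p0) → 6.8653
  f14: (p8, p0, p11) → 21.9021
  f15: (p3, p12, p2) → 6.8526
  f16: (p3, p12, p11) → 35.9080
  f17: (p3, p8, p2) → 11.8541
  f18: (p3, p8, p11) → 66.0313
Σ area = 724.557

Euler: V−E+F = 11−27+18 = 2.

facets=18 area=724.557


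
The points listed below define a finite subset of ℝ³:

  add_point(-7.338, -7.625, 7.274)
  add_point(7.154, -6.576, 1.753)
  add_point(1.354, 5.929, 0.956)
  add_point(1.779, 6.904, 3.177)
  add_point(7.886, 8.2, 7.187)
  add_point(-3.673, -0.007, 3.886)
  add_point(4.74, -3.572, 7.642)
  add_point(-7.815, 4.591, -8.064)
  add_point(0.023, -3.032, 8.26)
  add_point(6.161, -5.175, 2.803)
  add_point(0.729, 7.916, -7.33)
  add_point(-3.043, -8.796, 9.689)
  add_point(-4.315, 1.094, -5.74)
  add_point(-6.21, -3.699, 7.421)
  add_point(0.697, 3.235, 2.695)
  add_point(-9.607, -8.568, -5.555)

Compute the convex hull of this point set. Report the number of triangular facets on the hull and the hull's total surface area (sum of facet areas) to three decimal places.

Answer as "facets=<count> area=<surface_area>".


facets=16 area=988.272

Hull vertices (10/16): indices [0, 1, 3, 4, 6, 7, 10, 11, 13, 15].

Area of each hull facet:
  f1: (p1, p11, p15) → 105.3356
  f2: (p0, p7, p15) → 87.9199
  f3: (p0, p11, p15) → 26.4883
  f4: (p10, p1, p4) → 119.6770
  f5: (p10, p7, p15) → 55.1770
  f6: (p10, p1, p15) → 151.5284
  f7: (p6, p11, p4) → 39.1575
  f8: (p6, p1, p4) → 41.0339
  f9: (p6, p1, p11) → 32.9019
  f10: (p13, p0, p7) → 33.1191
  f11: (p13, p11, p4) → 58.5928
  f12: (p13, p0, p11) → 10.3464
  f13: (p3, p13, p4) → 46.4318
  f14: (p3, p13, p7) → 100.7572
  f15: (p3, p10, p4) → 31.4800
  f16: (p3, p10, p7) → 48.3257
Σ area = 988.272

Euler characteristic 10−24+16 = 2 ✓


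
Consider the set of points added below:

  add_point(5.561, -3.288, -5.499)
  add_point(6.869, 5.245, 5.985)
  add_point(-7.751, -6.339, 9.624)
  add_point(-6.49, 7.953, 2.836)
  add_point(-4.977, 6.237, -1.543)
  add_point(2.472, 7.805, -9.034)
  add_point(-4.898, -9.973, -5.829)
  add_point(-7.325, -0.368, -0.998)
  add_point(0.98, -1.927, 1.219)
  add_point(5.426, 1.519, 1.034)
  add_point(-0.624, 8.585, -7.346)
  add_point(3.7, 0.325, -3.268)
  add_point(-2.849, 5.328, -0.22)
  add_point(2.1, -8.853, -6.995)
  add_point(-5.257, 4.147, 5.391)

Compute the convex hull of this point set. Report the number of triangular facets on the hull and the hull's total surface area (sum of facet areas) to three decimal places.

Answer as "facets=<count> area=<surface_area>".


facets=18 area=922.696

Hull vertices (11/15): indices [0, 1, 2, 3, 4, 5, 6, 7, 10, 13, 14].

Facet areas (half cross-product norm):
  f1: (p3, p10, p1) → 79.2378
  f2: (p13, p1, p2) → 163.0405
  f3: (p13, p6, p2) → 55.3839
  f4: (p14, p1, p2) → 67.7981
  f5: (p14, p3, p2) → 13.7037
  f6: (p14, p3, p1) → 28.2731
  f7: (p7, p6, p10) → 68.1220
  f8: (p7, p6, p2) → 67.1474
  f9: (p7, p3, p2) → 55.8911
  f10: (p0, p13, p1) → 33.6856
  f11: (p5, p6, p10) → 34.4910
  f12: (p5, p13, p6) → 59.1130
  f13: (p5, p0, p13) → 33.4020
  f14: (p5, p10, p1) → 28.2172
  f15: (p5, p0, p1) → 82.8340
  f16: (p4, p3, p10) → 12.6180
  f17: (p4, p7, p10) → 22.5793
  f18: (p4, p7, p3) → 17.1581
Σ area = 922.696

Check V−E+F: 11 − 27 + 18 = 2.


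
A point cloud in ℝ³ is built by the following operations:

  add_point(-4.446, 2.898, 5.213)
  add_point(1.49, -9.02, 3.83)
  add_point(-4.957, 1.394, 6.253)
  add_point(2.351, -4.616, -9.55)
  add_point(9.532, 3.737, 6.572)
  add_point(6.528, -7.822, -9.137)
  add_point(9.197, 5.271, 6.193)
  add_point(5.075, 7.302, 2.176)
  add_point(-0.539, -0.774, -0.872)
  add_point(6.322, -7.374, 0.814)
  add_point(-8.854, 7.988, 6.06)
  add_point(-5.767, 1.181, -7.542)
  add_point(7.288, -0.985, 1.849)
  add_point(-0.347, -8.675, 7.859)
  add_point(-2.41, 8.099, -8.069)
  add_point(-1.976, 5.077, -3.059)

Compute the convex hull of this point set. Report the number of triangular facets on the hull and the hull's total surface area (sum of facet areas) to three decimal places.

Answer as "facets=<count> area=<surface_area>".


Hull vertices (11/16): indices [1, 3, 4, 5, 6, 7, 9, 10, 11, 13, 14].

Area of each hull facet:
  f1: (p13, p4, p10) → 135.8631
  f2: (p5, p14, p3) → 19.9927
  f3: (p11, p14, p10) → 57.9566
  f4: (p11, p14, p3) → 38.7678
  f5: (p11, p13, p10) → 133.9948
  f6: (p9, p13, p4) → 63.1826
  f7: (p9, p5, p4) → 56.5075
  f8: (p1, p5, p3) → 36.3947
  f9: (p1, p11, p13) → 34.6539
  f10: (p1, p11, p3) → 71.6792
  f11: (p1, p9, p13) → 8.2893
  f12: (p1, p9, p5) → 25.3637
  f13: (p6, p5, p4) → 14.9996
  f14: (p6, p5, p14) → 156.4841
  f15: (p6, p4, p10) → 13.8207
  f16: (p7, p14, p10) → 86.0879
  f17: (p7, p6, p10) → 38.5365
  f18: (p7, p6, p14) → 12.2466
Σ area = 1004.821

Euler: V−E+F = 11−27+18 = 2.

facets=18 area=1004.821


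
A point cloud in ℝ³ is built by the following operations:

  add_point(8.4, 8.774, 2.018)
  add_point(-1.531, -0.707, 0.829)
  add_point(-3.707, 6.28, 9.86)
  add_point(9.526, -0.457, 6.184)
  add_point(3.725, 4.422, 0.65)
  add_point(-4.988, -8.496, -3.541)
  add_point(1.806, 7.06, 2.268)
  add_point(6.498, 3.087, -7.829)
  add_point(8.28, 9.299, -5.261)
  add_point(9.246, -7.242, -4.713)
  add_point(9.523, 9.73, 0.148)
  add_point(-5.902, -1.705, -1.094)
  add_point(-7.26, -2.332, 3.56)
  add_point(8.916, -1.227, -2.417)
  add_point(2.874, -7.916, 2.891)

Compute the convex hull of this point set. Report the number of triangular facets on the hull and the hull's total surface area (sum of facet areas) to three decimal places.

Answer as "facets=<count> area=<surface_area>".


Points on the hull: [0, 2, 3, 5, 7, 8, 9, 10, 11, 12, 14] (11 of 15).

Area of each hull facet:
  f1: (p9, p10, p3) → 75.9991
  f2: (p14, p5, p12) → 46.6429
  f3: (p14, p2, p12) → 64.6607
  f4: (p14, p2, p3) → 79.4563
  f5: (p14, p9, p3) → 51.1079
  f6: (p14, p9, p5) → 50.5794
  f7: (p8, p2, p10) → 43.3546
  f8: (p8, p9, p10) → 46.1192
  f9: (p0, p10, p3) → 9.3982
  f10: (p0, p2, p3) → 71.5584
  f11: (p0, p2, p10) → 8.3122
  f12: (p11, p5, p12) → 17.2847
  f13: (p11, p2, p12) → 25.7772
  f14: (p11, p8, p2) → 121.0928
  f15: (p7, p9, p5) → 79.0117
  f16: (p7, p8, p9) → 29.0085
  f17: (p7, p11, p5) → 54.1640
  f18: (p7, p11, p8) → 48.8486
Σ area = 922.376

Euler: V−E+F = 11−27+18 = 2.

facets=18 area=922.376


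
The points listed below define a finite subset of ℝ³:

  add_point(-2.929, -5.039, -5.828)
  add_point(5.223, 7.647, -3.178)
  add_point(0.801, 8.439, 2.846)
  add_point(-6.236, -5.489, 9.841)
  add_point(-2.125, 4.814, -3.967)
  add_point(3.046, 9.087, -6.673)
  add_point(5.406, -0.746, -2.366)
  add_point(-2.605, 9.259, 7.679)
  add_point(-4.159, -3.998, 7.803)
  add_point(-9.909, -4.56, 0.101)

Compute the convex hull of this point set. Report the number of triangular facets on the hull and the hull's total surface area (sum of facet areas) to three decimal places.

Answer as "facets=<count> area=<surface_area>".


Extreme-point indices: [0, 1, 3, 4, 5, 6, 7, 8, 9] — 9 of 10 on the boundary.

Facet areas (half cross-product norm):
  f1: (p3, p7, p9) → 79.4476
  f2: (p0, p5, p6) → 54.7927
  f3: (p0, p3, p9) → 45.2303
  f4: (p0, p3, p6) → 79.0952
  f5: (p4, p7, p9) → 79.9835
  f6: (p4, p5, p7) → 44.4884
  f7: (p4, p0, p9) → 45.8466
  f8: (p4, p0, p5) → 29.9791
  f9: (p1, p7, p6) → 56.7695
  f10: (p1, p5, p6) → 16.7241
  f11: (p1, p5, p7) → 27.8973
  f12: (p8, p7, p6) → 90.9696
  f13: (p8, p3, p6) → 5.7411
  f14: (p8, p3, p7) → 18.4689
Σ area = 675.434

Euler: V−E+F = 9−21+14 = 2.

facets=14 area=675.434


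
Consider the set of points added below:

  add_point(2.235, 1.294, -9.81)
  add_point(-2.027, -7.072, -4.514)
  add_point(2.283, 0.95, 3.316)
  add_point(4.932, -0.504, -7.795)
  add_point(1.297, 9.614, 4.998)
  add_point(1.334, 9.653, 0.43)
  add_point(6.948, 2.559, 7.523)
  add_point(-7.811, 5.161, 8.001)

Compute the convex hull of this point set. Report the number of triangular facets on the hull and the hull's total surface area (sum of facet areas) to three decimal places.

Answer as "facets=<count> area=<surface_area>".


facets=10 area=596.229

Points on the hull: [0, 1, 3, 4, 5, 6, 7] (7 of 8).

Area of each hull facet:
  f1: (p1, p6, p7) → 123.6999
  f2: (p0, p1, p7) → 99.1801
  f3: (p5, p0, p7) → 80.5605
  f4: (p3, p1, p6) → 79.2583
  f5: (p3, p0, p1) → 19.3036
  f6: (p3, p5, p6) → 76.0499
  f7: (p3, p5, p0) → 25.2340
  f8: (p4, p6, p7) → 49.2249
  f9: (p4, p5, p7) → 23.0804
  f10: (p4, p5, p6) → 20.6378
Σ area = 596.229

Euler characteristic 7−15+10 = 2 ✓


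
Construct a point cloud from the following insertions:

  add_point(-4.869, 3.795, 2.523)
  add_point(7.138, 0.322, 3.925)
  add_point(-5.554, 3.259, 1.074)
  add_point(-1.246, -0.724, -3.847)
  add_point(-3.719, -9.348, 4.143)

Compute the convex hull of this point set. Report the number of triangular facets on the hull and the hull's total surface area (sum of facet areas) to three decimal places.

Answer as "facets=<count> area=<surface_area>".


facets=6 area=254.718

Hull vertices (5/5): indices [0, 1, 2, 3, 4].

Per-facet area ½‖(b−a)×(c−a)‖:
  f1: (p3, p4, p2) → 45.3302
  f2: (p3, p4, p1) → 67.0353
  f3: (p0, p4, p2) → 11.0606
  f4: (p0, p4, p1) → 77.6866
  f5: (p0, p3, p2) → 5.6482
  f6: (p0, p3, p1) → 47.9572
Σ area = 254.718

Check V−E+F: 5 − 9 + 6 = 2.


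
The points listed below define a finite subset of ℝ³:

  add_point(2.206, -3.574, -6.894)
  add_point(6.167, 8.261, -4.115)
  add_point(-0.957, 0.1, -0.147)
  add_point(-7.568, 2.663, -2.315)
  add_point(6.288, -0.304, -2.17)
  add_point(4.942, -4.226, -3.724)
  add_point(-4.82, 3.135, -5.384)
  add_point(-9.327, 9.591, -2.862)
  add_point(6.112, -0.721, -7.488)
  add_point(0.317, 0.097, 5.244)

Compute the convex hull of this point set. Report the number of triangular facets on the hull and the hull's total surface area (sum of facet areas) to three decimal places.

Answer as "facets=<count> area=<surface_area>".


9 of the 10 inputs are extreme points: [0, 1, 3, 4, 5, 6, 7, 8, 9].

Area of each hull facet:
  f1: (p9, p5, p4) → 20.9435
  f2: (p8, p5, p4) → 10.6750
  f3: (p3, p9, p7) → 36.0192
  f4: (p1, p8, p7) → 74.4515
  f5: (p1, p8, p4) → 23.1934
  f6: (p1, p9, p7) → 96.8232
  f7: (p1, p9, p4) → 41.5303
  f8: (p0, p8, p5) → 9.7252
  f9: (p0, p9, p5) → 22.3403
  f10: (p0, p3, p9) → 63.5345
  f11: (p6, p3, p7) → 14.8622
  f12: (p6, p0, p3) → 17.5371
  f13: (p6, p8, p7) → 28.1606
  f14: (p6, p0, p8) → 23.5099
Σ area = 483.306

Check V−E+F: 9 − 21 + 14 = 2.

facets=14 area=483.306


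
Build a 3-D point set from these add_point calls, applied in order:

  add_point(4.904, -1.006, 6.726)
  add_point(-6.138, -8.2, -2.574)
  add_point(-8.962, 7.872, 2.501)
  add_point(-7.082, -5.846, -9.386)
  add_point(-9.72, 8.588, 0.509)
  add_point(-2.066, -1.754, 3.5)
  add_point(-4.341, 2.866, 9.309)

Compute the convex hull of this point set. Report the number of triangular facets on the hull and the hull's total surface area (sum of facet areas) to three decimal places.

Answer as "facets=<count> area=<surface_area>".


facets=8 area=501.972

Hull vertices (6/7): indices [0, 1, 2, 3, 4, 6].

Per-facet area ½‖(b−a)×(c−a)‖:
  f1: (p6, p1, p0) → 79.6122
  f2: (p3, p0, p4) → 153.7606
  f3: (p3, p1, p4) → 62.4332
  f4: (p3, p1, p0) → 51.2723
  f5: (p2, p0, p4) → 14.3301
  f6: (p2, p6, p0) → 44.5984
  f7: (p2, p1, p4) → 19.1300
  f8: (p2, p6, p1) → 76.8352
Σ area = 501.972

Euler: V−E+F = 6−12+8 = 2.


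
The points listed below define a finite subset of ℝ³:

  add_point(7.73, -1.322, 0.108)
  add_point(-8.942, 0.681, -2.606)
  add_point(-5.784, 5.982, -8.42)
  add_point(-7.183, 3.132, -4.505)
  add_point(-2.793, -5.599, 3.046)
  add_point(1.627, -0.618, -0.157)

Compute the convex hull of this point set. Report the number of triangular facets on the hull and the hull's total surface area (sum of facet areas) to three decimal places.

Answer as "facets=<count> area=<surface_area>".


facets=8 area=265.145

Points on the hull: [0, 1, 2, 3, 4, 5] (6 of 6).

Triangle areas on the boundary:
  f1: (p4, p2, p1) → 37.6314
  f2: (p4, p2, p0) → 93.6942
  f3: (p3, p2, p1) → 3.0783
  f4: (p5, p2, p0) → 29.9783
  f5: (p5, p3, p2) → 25.3619
  f6: (p5, p4, p0) → 19.7049
  f7: (p5, p4, p1) → 36.9782
  f8: (p5, p3, p1) → 18.7180
Σ area = 265.145

Euler characteristic 6−12+8 = 2 ✓


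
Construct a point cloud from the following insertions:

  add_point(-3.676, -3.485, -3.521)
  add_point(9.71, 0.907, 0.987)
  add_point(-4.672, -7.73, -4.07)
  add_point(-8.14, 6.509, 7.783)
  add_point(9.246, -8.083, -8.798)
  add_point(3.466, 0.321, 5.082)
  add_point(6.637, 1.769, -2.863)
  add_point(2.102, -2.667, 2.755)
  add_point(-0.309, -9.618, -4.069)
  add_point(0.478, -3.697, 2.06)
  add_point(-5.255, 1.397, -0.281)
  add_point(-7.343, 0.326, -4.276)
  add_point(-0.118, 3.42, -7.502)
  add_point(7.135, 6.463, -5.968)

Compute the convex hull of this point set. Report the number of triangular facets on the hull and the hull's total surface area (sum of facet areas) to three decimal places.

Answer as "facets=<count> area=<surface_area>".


Hull vertices (11/14): indices [1, 2, 3, 4, 5, 7, 8, 9, 11, 12, 13].

Triangle areas on the boundary:
  f1: (p13, p1, p3) → 91.0113
  f2: (p13, p4, p1) → 60.8441
  f3: (p5, p1, p3) → 30.5355
  f4: (p9, p5, p3) → 39.2554
  f5: (p2, p11, p3) → 52.0496
  f6: (p2, p9, p3) → 63.1599
  f7: (p2, p9, p8) → 19.9713
  f8: (p2, p4, p8) → 16.7161
  f9: (p12, p13, p3) → 69.1141
  f10: (p12, p11, p3) → 56.2359
  f11: (p12, p13, p4) → 57.6192
  f12: (p12, p2, p4) → 83.9356
  f13: (p12, p2, p11) → 35.9266
  f14: (p7, p9, p8) → 6.5353
  f15: (p7, p9, p5) → 2.2363
  f16: (p7, p4, p8) → 54.0382
  f17: (p7, p4, p1) → 56.3605
  f18: (p7, p5, p1) → 15.0704
Σ area = 810.615

Euler characteristic 11−27+18 = 2 ✓

facets=18 area=810.615


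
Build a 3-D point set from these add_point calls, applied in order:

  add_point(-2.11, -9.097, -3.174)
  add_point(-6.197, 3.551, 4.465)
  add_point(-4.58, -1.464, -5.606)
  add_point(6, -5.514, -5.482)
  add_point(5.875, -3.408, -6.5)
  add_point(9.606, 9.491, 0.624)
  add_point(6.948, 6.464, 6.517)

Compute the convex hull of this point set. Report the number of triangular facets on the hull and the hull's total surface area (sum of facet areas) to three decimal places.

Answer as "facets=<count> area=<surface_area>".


facets=10 area=575.524

7 of the 7 inputs are extreme points: [0, 1, 2, 3, 4, 5, 6].

Area of each hull facet:
  f1: (p6, p5, p1) → 45.9589
  f2: (p6, p0, p1) → 104.3954
  f3: (p2, p5, p1) → 96.8774
  f4: (p2, p0, p1) → 46.8057
  f5: (p4, p2, p5) → 81.0196
  f6: (p4, p2, p0) → 40.3804
  f7: (p3, p6, p0) → 76.9383
  f8: (p3, p4, p0) → 9.7685
  f9: (p3, p6, p5) → 58.4659
  f10: (p3, p4, p5) → 14.9137
Σ area = 575.524

Check V−E+F: 7 − 15 + 10 = 2.


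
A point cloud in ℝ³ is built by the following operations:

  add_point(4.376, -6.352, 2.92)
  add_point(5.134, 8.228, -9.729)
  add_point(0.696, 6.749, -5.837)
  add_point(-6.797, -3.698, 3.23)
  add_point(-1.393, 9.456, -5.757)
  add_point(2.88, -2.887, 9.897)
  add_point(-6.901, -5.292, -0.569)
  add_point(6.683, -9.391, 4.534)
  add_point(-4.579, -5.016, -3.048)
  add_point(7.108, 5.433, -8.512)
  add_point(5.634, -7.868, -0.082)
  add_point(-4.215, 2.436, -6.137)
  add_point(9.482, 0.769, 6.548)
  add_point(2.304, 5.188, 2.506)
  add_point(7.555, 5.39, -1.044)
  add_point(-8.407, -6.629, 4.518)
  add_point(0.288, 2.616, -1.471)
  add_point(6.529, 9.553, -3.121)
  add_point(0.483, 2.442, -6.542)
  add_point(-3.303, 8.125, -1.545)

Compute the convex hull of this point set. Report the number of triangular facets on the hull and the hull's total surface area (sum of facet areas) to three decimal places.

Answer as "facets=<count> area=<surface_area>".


facets=24 area=916.254

Extreme-point indices: [1, 4, 5, 6, 7, 8, 9, 10, 11, 12, 13, 15, 17, 19] — 14 of 20 on the boundary.

Area of each hull facet:
  f1: (p5, p19, p15) → 101.6660
  f2: (p5, p7, p15) → 60.1304
  f3: (p5, p7, p12) → 36.9396
  f4: (p13, p17, p12) → 38.2589
  f5: (p13, p19, p17) → 30.5373
  f6: (p13, p5, p12) → 37.5633
  f7: (p13, p5, p19) → 29.7916
  f8: (p10, p7, p15) → 36.7929
  f9: (p10, p8, p15) → 47.1348
  f10: (p6, p8, p15) → 4.3630
  f11: (p11, p8, p1) → 36.7539
  f12: (p11, p6, p8) → 12.7059
  f13: (p11, p19, p15) → 53.7016
  f14: (p11, p6, p15) → 16.6447
  f15: (p9, p8, p1) → 29.4617
  f16: (p9, p10, p8) → 83.7182
  f17: (p9, p7, p12) → 85.3717
  f18: (p9, p10, p7) → 26.7634
  f19: (p9, p17, p12) → 45.0427
  f20: (p9, p1, p17) → 11.9840
  f21: (p4, p11, p1) → 29.0176
  f22: (p4, p11, p19) → 17.0050
  f23: (p4, p1, p17) → 24.9218
  f24: (p4, p19, p17) → 19.9836
Σ area = 916.254

Euler characteristic 14−36+24 = 2 ✓


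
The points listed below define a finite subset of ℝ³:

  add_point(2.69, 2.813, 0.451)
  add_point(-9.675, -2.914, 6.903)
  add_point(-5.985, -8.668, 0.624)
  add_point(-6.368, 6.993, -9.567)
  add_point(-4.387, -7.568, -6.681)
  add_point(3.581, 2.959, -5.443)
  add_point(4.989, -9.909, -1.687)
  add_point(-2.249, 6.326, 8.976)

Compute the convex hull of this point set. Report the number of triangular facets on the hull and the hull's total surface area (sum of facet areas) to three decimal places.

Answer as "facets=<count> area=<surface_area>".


facets=12 area=783.493

Hull vertices (8/8): indices [0, 1, 2, 3, 4, 5, 6, 7].

Triangle areas on the boundary:
  f1: (p7, p6, p1) → 109.7878
  f2: (p3, p7, p1) → 109.9602
  f3: (p4, p3, p1) → 112.9045
  f4: (p5, p3, p7) → 91.3051
  f5: (p5, p4, p6) → 66.4141
  f6: (p5, p4, p3) → 73.3150
  f7: (p2, p6, p1) → 42.1477
  f8: (p2, p4, p1) → 26.7260
  f9: (p2, p4, p6) → 39.3073
  f10: (p0, p7, p6) → 57.5974
  f11: (p0, p5, p6) → 38.5398
  f12: (p0, p5, p7) → 15.4881
Σ area = 783.493

Euler characteristic 8−18+12 = 2 ✓


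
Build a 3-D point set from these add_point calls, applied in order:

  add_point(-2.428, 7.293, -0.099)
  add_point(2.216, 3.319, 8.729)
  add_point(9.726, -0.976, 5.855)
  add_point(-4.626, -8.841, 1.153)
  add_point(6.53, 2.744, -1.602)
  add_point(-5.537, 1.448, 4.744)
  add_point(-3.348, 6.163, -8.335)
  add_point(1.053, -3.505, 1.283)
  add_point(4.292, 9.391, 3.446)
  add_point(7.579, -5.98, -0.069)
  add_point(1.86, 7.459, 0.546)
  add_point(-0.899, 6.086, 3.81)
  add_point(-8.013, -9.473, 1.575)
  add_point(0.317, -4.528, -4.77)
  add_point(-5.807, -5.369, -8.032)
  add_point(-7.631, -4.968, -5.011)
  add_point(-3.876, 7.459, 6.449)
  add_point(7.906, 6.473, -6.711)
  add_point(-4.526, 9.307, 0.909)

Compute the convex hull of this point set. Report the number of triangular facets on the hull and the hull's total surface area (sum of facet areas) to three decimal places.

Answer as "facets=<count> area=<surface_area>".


Extreme-point indices: [1, 2, 3, 5, 6, 8, 9, 12, 14, 15, 16, 17, 18] — 13 of 19 on the boundary.

Per-facet area ½‖(b−a)×(c−a)‖:
  f1: (p1, p2, p12) → 81.4656
  f2: (p8, p1, p2) → 37.8145
  f3: (p16, p8, p1) → 29.6030
  f4: (p17, p8, p2) → 65.5124
  f5: (p17, p9, p2) → 55.5498
  f6: (p17, p14, p6) → 65.2973
  f7: (p17, p14, p9) → 106.3883
  f8: (p5, p1, p12) → 44.8199
  f9: (p5, p16, p1) → 24.3236
  f10: (p18, p16, p8) → 25.1097
  f11: (p18, p17, p6) → 55.9180
  f12: (p18, p17, p8) → 51.1589
  f13: (p18, p5, p16) → 18.9929
  f14: (p18, p5, p12) → 34.2515
  f15: (p3, p14, p12) → 17.1340
  f16: (p3, p14, p9) → 62.1928
  f17: (p3, p2, p12) → 14.4173
  f18: (p3, p9, p2) → 47.8625
  f19: (p15, p14, p6) → 20.9425
  f20: (p15, p18, p6) → 60.8819
  f21: (p15, p14, p12) → 10.6308
  f22: (p15, p18, p12) → 61.5497
Σ area = 991.817

Euler: V−E+F = 13−33+22 = 2.

facets=22 area=991.817


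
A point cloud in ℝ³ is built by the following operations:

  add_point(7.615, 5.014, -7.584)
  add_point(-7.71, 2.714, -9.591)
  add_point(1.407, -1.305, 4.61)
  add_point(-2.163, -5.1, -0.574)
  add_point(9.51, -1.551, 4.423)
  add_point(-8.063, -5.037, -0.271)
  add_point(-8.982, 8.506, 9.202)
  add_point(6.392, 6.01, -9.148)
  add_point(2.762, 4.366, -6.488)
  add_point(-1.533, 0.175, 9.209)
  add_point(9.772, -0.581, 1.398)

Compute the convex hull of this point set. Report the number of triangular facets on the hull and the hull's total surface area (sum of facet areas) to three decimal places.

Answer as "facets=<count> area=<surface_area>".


facets=14 area=870.662

Points on the hull: [0, 1, 3, 4, 5, 6, 7, 9, 10] (9 of 11).

Per-facet area ½‖(b−a)×(c−a)‖:
  f1: (p7, p1, p6) → 142.6827
  f2: (p7, p1, p3) → 91.0457
  f3: (p5, p1, p6) → 100.0343
  f4: (p5, p1, p3) → 35.7558
  f5: (p5, p9, p6) → 70.5594
  f6: (p5, p9, p3) → 32.8850
  f7: (p0, p7, p6) → 26.4732
  f8: (p0, p3, p10) → 69.1354
  f9: (p0, p7, p3) → 16.8556
  f10: (p4, p3, p10) → 20.5661
  f11: (p4, p9, p3) → 63.0930
  f12: (p4, p9, p6) → 47.7775
  f13: (p4, p0, p6) → 147.4952
  f14: (p4, p0, p10) → 6.3033
Σ area = 870.662

Euler: V−E+F = 9−21+14 = 2.


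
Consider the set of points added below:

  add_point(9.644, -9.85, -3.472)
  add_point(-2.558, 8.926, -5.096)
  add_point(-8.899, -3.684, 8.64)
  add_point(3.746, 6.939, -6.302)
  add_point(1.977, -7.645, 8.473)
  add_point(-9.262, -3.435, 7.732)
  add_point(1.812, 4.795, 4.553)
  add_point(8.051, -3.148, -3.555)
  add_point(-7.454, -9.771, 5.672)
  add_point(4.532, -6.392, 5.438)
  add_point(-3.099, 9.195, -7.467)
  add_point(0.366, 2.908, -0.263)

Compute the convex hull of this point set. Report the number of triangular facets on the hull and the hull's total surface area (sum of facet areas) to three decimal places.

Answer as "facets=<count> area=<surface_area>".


facets=18 area=853.964

Hull vertices (11/12): indices [0, 1, 2, 3, 4, 5, 6, 7, 8, 9, 10].

Facet areas (half cross-product norm):
  f1: (p8, p10, p5) → 68.9384
  f2: (p8, p10, p0) → 206.1432
  f3: (p8, p2, p5) → 3.4783
  f4: (p1, p10, p5) → 17.7632
  f5: (p1, p2, p5) → 7.3791
  f6: (p1, p6, p2) → 79.8714
  f7: (p3, p10, p0) → 51.6125
  f8: (p3, p1, p10) → 8.2018
  f9: (p3, p1, p6) → 36.2410
  f10: (p4, p6, p2) → 71.1669
  f11: (p4, p8, p0) → 70.2423
  f12: (p4, p8, p2) → 34.6391
  f13: (p7, p3, p0) → 11.0497
  f14: (p7, p3, p6) → 59.7251
  f15: (p9, p4, p0) → 13.7292
  f16: (p9, p4, p6) → 23.5198
  f17: (p9, p7, p0) → 34.0609
  f18: (p9, p7, p6) → 56.2019
Σ area = 853.964

Euler: V−E+F = 11−27+18 = 2.


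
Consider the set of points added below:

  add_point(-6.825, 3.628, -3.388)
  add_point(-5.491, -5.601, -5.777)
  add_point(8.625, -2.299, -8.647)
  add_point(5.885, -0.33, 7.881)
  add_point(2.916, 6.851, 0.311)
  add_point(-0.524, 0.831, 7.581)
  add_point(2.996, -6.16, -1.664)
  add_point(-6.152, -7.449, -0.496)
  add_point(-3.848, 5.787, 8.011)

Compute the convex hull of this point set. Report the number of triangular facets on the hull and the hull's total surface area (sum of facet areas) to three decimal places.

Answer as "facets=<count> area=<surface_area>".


facets=14 area=689.485

9 of the 9 inputs are extreme points: [0, 1, 2, 3, 4, 5, 6, 7, 8].

Area of each hull facet:
  f1: (p8, p7, p0) → 68.4567
  f2: (p1, p2, p0) → 71.0888
  f3: (p1, p7, p0) → 27.0578
  f4: (p4, p2, p0) → 76.3760
  f5: (p4, p8, p0) → 52.3513
  f6: (p4, p3, p2) → 75.6840
  f7: (p4, p3, p8) → 50.9737
  f8: (p6, p3, p2) → 54.6513
  f9: (p6, p3, p7) → 52.5628
  f10: (p6, p1, p2) → 45.3482
  f11: (p6, p1, p7) → 25.1954
  f12: (p5, p8, p7) → 36.2541
  f13: (p5, p3, p7) → 39.3721
  f14: (p5, p3, p8) → 14.1125
Σ area = 689.485

Euler characteristic 9−21+14 = 2 ✓


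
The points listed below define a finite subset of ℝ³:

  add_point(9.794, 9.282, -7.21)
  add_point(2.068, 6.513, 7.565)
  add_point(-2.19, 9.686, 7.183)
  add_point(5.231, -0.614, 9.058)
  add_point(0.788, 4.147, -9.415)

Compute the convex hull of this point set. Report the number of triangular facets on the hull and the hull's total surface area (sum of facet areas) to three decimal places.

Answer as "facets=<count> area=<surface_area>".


Points on the hull: [0, 1, 2, 3, 4] (5 of 5).

Facet areas (half cross-product norm):
  f1: (p4, p0, p2) → 92.1011
  f2: (p4, p3, p2) → 111.3253
  f3: (p4, p3, p0) → 99.9125
  f4: (p1, p0, p2) → 44.0335
  f5: (p1, p3, p2) → 10.5249
  f6: (p1, p3, p0) → 66.5267
Σ area = 424.424

Euler characteristic 5−9+6 = 2 ✓

facets=6 area=424.424


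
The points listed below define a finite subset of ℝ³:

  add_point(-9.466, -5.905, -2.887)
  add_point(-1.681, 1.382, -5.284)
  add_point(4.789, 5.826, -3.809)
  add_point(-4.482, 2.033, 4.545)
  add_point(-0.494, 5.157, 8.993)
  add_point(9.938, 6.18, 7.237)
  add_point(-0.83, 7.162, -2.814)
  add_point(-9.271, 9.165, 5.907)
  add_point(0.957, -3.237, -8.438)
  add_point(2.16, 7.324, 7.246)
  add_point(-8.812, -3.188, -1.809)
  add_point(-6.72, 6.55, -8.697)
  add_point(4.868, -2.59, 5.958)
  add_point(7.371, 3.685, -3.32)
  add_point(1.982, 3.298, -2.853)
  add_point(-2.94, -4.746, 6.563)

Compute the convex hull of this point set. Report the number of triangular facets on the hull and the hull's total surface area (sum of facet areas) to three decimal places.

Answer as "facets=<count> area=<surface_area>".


facets=20 area=967.807

Points on the hull: [0, 2, 4, 5, 6, 7, 8, 9, 11, 12, 13, 15] (12 of 16).

Facet areas (half cross-product norm):
  f1: (p11, p7, p0) → 101.2415
  f2: (p8, p11, p0) → 70.5950
  f3: (p15, p7, p0) → 86.8837
  f4: (p15, p8, p0) → 69.2464
  f5: (p6, p7, p5) → 90.7617
  f6: (p6, p11, p7) → 51.3210
  f7: (p4, p15, p7) → 52.8421
  f8: (p12, p15, p8) → 59.5219
  f9: (p12, p4, p5) → 45.3378
  f10: (p12, p4, p15) → 37.8666
  f11: (p13, p12, p5) → 51.5089
  f12: (p13, p12, p8) → 61.3117
  f13: (p9, p7, p5) → 5.3517
  f14: (p9, p4, p5) → 12.0801
  f15: (p9, p4, p7) → 18.9275
  f16: (p2, p6, p11) → 20.5851
  f17: (p2, p8, p11) → 61.0946
  f18: (p2, p13, p8) → 18.0704
  f19: (p2, p6, p5) → 34.6437
  f20: (p2, p13, p5) → 18.6157
Σ area = 967.807

Check V−E+F: 12 − 30 + 20 = 2.


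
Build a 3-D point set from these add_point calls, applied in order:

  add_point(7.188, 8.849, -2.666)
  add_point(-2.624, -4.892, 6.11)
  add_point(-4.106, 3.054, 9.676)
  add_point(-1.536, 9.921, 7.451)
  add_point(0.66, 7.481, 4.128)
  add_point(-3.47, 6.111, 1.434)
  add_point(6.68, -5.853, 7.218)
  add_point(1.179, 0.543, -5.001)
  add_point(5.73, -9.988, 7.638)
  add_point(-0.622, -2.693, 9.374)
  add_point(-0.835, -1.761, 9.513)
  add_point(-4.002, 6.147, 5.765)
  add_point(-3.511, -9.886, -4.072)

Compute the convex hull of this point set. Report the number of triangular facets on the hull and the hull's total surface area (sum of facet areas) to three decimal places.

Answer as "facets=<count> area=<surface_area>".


facets=20 area=762.474

Points on the hull: [0, 1, 2, 3, 5, 6, 7, 8, 9, 10, 11, 12] (12 of 13).

Area of each hull facet:
  f1: (p7, p8, p0) → 88.4202
  f2: (p12, p7, p8) → 84.1195
  f3: (p1, p12, p2) → 33.6275
  f4: (p1, p12, p8) → 56.3185
  f5: (p10, p3, p2) → 18.7126
  f6: (p6, p8, p0) → 18.8997
  f7: (p6, p3, p0) → 110.1748
  f8: (p6, p10, p8) → 18.3638
  f9: (p6, p10, p3) → 46.7619
  f10: (p5, p7, p0) → 48.1743
  f11: (p5, p3, p0) → 43.2131
  f12: (p5, p12, p7) → 53.5224
  f13: (p9, p1, p8) → 21.2260
  f14: (p9, p10, p8) → 2.2188
  f15: (p9, p1, p2) → 14.4758
  f16: (p9, p10, p2) → 1.0649
  f17: (p11, p3, p2) → 11.7022
  f18: (p11, p5, p3) → 10.0450
  f19: (p11, p12, p2) → 46.5949
  f20: (p11, p5, p12) → 34.8382
Σ area = 762.474

Check V−E+F: 12 − 30 + 20 = 2.


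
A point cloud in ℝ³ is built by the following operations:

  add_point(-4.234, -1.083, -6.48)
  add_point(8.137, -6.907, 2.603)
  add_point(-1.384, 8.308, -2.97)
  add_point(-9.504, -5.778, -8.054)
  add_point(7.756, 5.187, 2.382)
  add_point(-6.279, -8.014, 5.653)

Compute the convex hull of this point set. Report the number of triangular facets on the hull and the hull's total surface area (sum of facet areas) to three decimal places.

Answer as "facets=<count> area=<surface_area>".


Extreme-point indices: [0, 1, 2, 3, 4, 5] — 6 of 6 on the boundary.

Triangle areas on the boundary:
  f1: (p5, p1, p3) → 105.3347
  f2: (p5, p2, p3) → 117.0976
  f3: (p0, p1, p3) → 53.3189
  f4: (p0, p2, p3) → 19.3851
  f5: (p4, p0, p1) → 91.5313
  f6: (p4, p0, p2) → 57.0176
  f7: (p4, p5, p1) → 89.3108
  f8: (p4, p5, p2) → 102.1373
Σ area = 635.133

Euler characteristic 6−12+8 = 2 ✓

facets=8 area=635.133


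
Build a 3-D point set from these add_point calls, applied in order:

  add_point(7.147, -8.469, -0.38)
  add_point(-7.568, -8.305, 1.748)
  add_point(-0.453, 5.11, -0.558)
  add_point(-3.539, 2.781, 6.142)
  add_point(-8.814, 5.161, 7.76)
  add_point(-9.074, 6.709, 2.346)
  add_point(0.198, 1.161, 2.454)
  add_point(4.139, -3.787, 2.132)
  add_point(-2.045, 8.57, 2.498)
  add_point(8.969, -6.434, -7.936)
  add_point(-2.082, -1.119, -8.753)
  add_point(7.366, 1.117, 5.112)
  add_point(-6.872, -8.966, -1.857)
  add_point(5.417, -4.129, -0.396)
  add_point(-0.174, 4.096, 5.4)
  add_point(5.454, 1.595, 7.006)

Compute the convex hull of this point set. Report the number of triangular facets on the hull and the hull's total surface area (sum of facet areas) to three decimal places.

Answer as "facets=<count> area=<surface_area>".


facets=18 area=876.473

Points on the hull: [0, 1, 2, 4, 5, 8, 9, 10, 11, 12, 15] (11 of 16).

Facet areas (half cross-product norm):
  f1: (p10, p12, p5) → 84.3470
  f2: (p10, p12, p9) → 70.5645
  f3: (p0, p12, p9) → 56.1399
  f4: (p8, p10, p5) → 53.0588
  f5: (p8, p4, p5) → 20.4978
  f6: (p8, p4, p15) → 51.5951
  f7: (p11, p0, p9) → 43.0580
  f8: (p11, p0, p15) → 13.2300
  f9: (p11, p8, p9) → 91.2487
  f10: (p11, p8, p15) → 14.5950
  f11: (p1, p0, p12) → 26.2306
  f12: (p1, p0, p15) → 91.2408
  f13: (p1, p4, p15) → 103.1413
  f14: (p1, p12, p5) → 27.3927
  f15: (p1, p4, p5) → 41.3226
  f16: (p2, p10, p9) → 63.9026
  f17: (p2, p8, p9) → 12.1241
  f18: (p2, p8, p10) → 12.7830
Σ area = 876.473

Euler: V−E+F = 11−27+18 = 2.


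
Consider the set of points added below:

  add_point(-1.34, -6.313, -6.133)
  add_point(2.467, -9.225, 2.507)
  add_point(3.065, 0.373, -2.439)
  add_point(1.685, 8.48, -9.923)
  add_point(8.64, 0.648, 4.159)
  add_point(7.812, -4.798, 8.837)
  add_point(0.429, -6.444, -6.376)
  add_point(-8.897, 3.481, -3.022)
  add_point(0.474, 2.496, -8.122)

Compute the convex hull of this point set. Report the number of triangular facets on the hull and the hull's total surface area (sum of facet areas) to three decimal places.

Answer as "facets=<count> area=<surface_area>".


facets=10 area=629.386

Hull vertices (7/9): indices [0, 1, 3, 4, 5, 6, 7].

Triangle areas on the boundary:
  f1: (p3, p4, p7) → 115.0236
  f2: (p0, p1, p7) → 61.1540
  f3: (p0, p3, p7) → 82.5849
  f4: (p5, p4, p7) → 67.0535
  f5: (p5, p1, p7) → 81.8197
  f6: (p6, p3, p4) → 109.5091
  f7: (p6, p0, p3) → 13.7666
  f8: (p6, p0, p1) → 8.4819
  f9: (p6, p5, p4) → 54.6119
  f10: (p6, p5, p1) → 35.3807
Σ area = 629.386

Euler characteristic 7−15+10 = 2 ✓


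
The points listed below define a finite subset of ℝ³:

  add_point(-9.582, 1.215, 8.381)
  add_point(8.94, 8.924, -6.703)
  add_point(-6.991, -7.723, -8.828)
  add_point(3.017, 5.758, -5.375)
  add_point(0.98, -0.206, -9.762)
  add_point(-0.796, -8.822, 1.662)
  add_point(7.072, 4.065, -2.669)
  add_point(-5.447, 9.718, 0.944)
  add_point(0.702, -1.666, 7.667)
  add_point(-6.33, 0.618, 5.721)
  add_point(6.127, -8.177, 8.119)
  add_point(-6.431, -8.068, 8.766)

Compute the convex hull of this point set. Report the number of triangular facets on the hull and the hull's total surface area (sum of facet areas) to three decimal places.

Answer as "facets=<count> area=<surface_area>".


facets=14 area=1075.962

Hull vertices (9/12): indices [0, 1, 2, 4, 5, 7, 8, 10, 11].

Facet areas (half cross-product norm):
  f1: (p10, p4, p1) → 125.9260
  f2: (p7, p4, p1) → 92.8641
  f3: (p2, p7, p0) → 113.4198
  f4: (p2, p7, p4) → 87.4402
  f5: (p2, p10, p5) → 18.6478
  f6: (p2, p10, p4) → 109.8624
  f7: (p11, p10, p0) → 58.2962
  f8: (p11, p10, p5) → 43.0118
  f9: (p11, p2, p0) → 86.1658
  f10: (p11, p2, p5) → 52.1612
  f11: (p8, p10, p1) → 81.9964
  f12: (p8, p7, p1) → 116.6703
  f13: (p8, p10, p0) → 26.1858
  f14: (p8, p7, p0) → 63.3141
Σ area = 1075.962

Check V−E+F: 9 − 21 + 14 = 2.


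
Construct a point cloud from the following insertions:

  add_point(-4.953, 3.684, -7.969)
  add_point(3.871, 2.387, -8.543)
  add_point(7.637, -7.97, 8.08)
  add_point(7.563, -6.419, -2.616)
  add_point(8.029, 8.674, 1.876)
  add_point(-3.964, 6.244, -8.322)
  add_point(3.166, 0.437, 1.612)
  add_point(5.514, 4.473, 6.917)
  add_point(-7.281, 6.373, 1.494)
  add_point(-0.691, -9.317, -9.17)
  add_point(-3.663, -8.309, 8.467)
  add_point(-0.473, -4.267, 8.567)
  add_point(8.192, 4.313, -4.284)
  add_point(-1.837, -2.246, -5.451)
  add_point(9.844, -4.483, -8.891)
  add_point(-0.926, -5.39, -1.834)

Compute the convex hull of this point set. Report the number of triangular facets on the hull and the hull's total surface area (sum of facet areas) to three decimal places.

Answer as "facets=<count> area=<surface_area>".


Extreme-point indices: [0, 1, 2, 4, 5, 7, 8, 9, 10, 11, 12, 14] — 12 of 16 on the boundary.

Per-facet area ½‖(b−a)×(c−a)‖:
  f1: (p5, p4, p8) → 76.7588
  f2: (p7, p4, p8) → 49.2589
  f3: (p7, p11, p8) → 70.7266
  f4: (p12, p4, p14) → 17.9194
  f5: (p12, p5, p4) → 48.3573
  f6: (p0, p9, p8) → 63.4712
  f7: (p0, p5, p8) → 13.9725
  f8: (p0, p5, p9) → 12.4879
  f9: (p10, p11, p8) → 35.8309
  f10: (p10, p9, p8) → 140.9680
  f11: (p2, p7, p11) → 47.1050
  f12: (p2, p10, p11) → 22.3422
  f13: (p2, p7, p4) → 35.8754
  f14: (p2, p10, p9) → 99.3188
  f15: (p2, p4, p14) → 131.6564
  f16: (p2, p9, p14) → 99.6952
  f17: (p1, p12, p14) → 28.4596
  f18: (p1, p12, p5) → 24.7116
  f19: (p1, p9, p14) → 50.6948
  f20: (p1, p5, p9) → 54.7284
Σ area = 1124.339

Euler: V−E+F = 12−30+20 = 2.

facets=20 area=1124.339


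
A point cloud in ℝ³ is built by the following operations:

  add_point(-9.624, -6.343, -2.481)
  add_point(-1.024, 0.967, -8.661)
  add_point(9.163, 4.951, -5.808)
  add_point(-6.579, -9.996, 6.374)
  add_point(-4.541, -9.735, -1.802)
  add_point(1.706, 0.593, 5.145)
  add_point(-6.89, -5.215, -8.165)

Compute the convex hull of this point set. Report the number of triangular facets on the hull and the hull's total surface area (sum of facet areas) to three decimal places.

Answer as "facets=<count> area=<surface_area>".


Extreme-point indices: [0, 1, 2, 3, 4, 5, 6] — 7 of 7 on the boundary.

Area of each hull facet:
  f1: (p5, p3, p0) → 66.7512
  f2: (p5, p3, p2) → 71.9897
  f3: (p5, p1, p0) → 84.6304
  f4: (p5, p1, p2) → 72.4732
  f5: (p4, p3, p0) → 25.8421
  f6: (p4, p3, p2) → 80.0827
  f7: (p6, p1, p0) → 24.1071
  f8: (p6, p4, p0) → 19.4515
  f9: (p6, p1, p2) → 24.6376
  f10: (p6, p4, p2) → 77.9582
Σ area = 547.924

Euler characteristic 7−15+10 = 2 ✓

facets=10 area=547.924


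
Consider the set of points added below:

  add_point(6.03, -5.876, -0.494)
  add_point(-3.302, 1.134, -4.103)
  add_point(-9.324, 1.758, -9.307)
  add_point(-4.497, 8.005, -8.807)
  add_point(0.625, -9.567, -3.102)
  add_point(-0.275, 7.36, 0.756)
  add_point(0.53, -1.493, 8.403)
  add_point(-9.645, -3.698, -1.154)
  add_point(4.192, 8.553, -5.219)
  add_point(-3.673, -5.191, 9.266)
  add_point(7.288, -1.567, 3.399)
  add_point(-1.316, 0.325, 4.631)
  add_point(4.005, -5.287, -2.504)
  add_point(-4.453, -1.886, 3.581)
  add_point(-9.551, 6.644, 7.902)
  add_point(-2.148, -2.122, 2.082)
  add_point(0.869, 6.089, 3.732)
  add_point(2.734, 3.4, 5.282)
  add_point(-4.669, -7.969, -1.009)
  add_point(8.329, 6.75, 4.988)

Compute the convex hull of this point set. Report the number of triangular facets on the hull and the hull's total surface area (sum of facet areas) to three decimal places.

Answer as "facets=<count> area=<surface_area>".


Points on the hull: [0, 2, 3, 4, 6, 7, 8, 9, 10, 12, 14, 18, 19] (13 of 20).

Area of each hull facet:
  f1: (p12, p8, p4) → 25.4765
  f2: (p18, p9, p7) → 34.9554
  f3: (p18, p9, p4) → 29.8670
  f4: (p3, p8, p4) → 85.9203
  f5: (p14, p8, p19) → 98.6627
  f6: (p14, p9, p7) → 73.0783
  f7: (p14, p3, p8) → 82.0853
  f8: (p2, p3, p4) → 63.7254
  f9: (p2, p18, p7) → 30.0878
  f10: (p2, p18, p4) → 38.5743
  f11: (p2, p14, p7) → 66.9039
  f12: (p2, p14, p3) → 68.1583
  f13: (p0, p12, p4) → 7.4992
  f14: (p0, p9, p4) → 46.9756
  f15: (p0, p10, p9) → 38.3327
  f16: (p0, p12, p8) → 19.4525
  f17: (p0, p8, p19) → 74.8880
  f18: (p0, p10, p19) → 13.1509
  f19: (p6, p10, p19) → 35.8624
  f20: (p6, p10, p9) → 17.4357
  f21: (p6, p14, p19) → 76.6624
  f22: (p6, p14, p9) → 36.2380
Σ area = 1063.993

Euler characteristic 13−33+22 = 2 ✓

facets=22 area=1063.993


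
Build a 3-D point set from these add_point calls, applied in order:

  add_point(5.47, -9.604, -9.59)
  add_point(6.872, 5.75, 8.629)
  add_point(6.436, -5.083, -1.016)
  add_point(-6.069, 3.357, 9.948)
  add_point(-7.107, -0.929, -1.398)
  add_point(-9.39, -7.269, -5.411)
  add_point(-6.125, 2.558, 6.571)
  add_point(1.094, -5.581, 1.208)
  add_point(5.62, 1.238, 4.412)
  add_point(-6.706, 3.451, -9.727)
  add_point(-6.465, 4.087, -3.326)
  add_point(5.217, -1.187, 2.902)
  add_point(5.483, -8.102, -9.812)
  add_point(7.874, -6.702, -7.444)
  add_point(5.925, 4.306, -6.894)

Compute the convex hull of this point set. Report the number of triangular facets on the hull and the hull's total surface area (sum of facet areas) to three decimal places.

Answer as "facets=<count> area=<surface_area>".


Points on the hull: [0, 1, 2, 3, 5, 7, 9, 10, 12, 13, 14] (11 of 15).

Triangle areas on the boundary:
  f1: (p7, p3, p5) → 90.1357
  f2: (p7, p3, p1) → 85.8080
  f3: (p14, p1, p13) → 86.6755
  f4: (p14, p12, p13) → 19.4867
  f5: (p14, p12, p9) → 81.8211
  f6: (p10, p3, p5) → 78.5360
  f7: (p10, p9, p5) → 36.8291
  f8: (p10, p3, p1) → 87.6705
  f9: (p10, p14, p1) → 98.3461
  f10: (p10, p14, p9) → 40.3165
  f11: (p2, p1, p13) → 29.4160
  f12: (p2, p7, p1) → 41.5763
  f13: (p0, p2, p7) → 27.6800
  f14: (p0, p7, p5) → 75.3985
  f15: (p0, p12, p13) → 2.6476
  f16: (p0, p2, p13) → 12.6408
  f17: (p0, p9, p5) → 91.1374
  f18: (p0, p12, p9) → 9.4242
Σ area = 995.546

Check V−E+F: 11 − 27 + 18 = 2.

facets=18 area=995.546
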